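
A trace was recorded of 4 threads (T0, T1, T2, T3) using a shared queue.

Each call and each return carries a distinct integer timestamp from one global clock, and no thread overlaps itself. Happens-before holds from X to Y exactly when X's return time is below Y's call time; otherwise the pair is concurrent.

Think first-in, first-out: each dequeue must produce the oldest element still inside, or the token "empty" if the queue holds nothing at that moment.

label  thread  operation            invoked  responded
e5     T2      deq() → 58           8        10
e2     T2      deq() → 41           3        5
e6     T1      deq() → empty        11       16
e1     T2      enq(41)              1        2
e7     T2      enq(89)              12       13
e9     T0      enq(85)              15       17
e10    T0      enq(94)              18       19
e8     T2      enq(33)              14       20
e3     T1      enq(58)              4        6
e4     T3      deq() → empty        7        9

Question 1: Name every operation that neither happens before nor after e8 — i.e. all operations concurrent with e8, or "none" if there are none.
Answer: e10, e6, e9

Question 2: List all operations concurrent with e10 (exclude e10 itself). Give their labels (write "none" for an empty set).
Answer: e8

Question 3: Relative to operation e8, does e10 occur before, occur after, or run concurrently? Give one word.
Answer: concurrent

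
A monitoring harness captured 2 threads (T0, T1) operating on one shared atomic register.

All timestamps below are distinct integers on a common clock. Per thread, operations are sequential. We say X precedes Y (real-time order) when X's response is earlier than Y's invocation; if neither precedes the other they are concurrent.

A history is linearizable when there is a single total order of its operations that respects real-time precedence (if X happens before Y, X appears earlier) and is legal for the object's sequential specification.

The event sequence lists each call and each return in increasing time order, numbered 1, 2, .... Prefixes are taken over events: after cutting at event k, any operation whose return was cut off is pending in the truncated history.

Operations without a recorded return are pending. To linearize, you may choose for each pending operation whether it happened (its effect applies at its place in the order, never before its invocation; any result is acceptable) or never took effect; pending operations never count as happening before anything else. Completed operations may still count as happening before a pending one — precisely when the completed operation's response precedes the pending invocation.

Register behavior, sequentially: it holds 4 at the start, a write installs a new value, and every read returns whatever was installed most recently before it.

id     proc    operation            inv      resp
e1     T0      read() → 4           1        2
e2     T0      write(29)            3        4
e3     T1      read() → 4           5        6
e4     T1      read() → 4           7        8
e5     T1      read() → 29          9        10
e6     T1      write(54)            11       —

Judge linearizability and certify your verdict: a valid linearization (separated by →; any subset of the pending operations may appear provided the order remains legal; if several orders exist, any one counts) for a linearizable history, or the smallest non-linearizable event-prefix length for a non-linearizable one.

prefix check: 1..5 passes, 1..6 fails once e3's time-6 response joins
one real-time candidate order over the 3 completed operations — the atomic register replay rejects it
take e1, e2, e3: step 3 already fails, because e3 read() → 4 cannot occur there

not linearizable — minimal violating prefix: 6 events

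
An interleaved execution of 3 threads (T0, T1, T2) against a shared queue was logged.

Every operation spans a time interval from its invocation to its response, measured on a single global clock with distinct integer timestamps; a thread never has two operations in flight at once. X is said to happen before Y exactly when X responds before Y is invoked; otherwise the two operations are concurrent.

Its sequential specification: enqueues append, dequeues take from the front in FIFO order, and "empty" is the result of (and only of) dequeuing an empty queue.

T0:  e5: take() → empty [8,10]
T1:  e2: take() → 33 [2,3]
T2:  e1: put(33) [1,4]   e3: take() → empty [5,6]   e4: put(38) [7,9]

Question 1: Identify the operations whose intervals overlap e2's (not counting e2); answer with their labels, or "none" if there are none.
e2 runs from 2 to 3; window-overlapping ops are concurrent
e1 [1,4]: concurrent
e3 [5,6]: after
e4 [7,9]: after
e5 [8,10]: after

e1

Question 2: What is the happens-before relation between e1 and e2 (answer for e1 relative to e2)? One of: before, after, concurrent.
e1 spans [1,4], e2 spans [2,3]
the intervals overlap in both directions

concurrent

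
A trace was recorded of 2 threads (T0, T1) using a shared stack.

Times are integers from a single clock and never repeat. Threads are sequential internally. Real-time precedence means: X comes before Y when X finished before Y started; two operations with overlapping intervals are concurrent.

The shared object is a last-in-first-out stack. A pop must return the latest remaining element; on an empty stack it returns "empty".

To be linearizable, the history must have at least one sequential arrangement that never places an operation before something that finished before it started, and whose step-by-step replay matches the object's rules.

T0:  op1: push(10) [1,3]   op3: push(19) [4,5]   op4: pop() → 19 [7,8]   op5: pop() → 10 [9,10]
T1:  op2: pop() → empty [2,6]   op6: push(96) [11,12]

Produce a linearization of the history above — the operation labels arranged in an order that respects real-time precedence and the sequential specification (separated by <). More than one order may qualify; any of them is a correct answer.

1. op2 pop() → empty, leaving stack <>
2. op1 push(10), leaving stack <10>
3. op3 push(19), leaving stack <10,19>
4. op4 pop() → 19, leaving stack <10>
5. op5 pop() → 10, leaving stack <>
6. op6 push(96), leaving stack <96>

op2 < op1 < op3 < op4 < op5 < op6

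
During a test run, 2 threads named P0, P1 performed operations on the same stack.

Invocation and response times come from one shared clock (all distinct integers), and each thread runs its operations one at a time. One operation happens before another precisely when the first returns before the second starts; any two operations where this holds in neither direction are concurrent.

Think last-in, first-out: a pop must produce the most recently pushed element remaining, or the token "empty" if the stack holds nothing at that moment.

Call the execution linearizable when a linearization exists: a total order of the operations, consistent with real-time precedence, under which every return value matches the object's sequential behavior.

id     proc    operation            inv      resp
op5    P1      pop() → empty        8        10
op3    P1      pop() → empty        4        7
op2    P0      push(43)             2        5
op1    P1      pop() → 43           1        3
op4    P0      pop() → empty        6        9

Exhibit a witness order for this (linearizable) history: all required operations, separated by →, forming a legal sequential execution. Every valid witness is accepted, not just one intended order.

after step 1 (op2 push(43)): stack <43>
after step 2 (op1 pop() → 43): stack <>
after step 3 (op3 pop() → empty): stack <>
after step 4 (op4 pop() → empty): stack <>
after step 5 (op5 pop() → empty): stack <>

op2 → op1 → op3 → op4 → op5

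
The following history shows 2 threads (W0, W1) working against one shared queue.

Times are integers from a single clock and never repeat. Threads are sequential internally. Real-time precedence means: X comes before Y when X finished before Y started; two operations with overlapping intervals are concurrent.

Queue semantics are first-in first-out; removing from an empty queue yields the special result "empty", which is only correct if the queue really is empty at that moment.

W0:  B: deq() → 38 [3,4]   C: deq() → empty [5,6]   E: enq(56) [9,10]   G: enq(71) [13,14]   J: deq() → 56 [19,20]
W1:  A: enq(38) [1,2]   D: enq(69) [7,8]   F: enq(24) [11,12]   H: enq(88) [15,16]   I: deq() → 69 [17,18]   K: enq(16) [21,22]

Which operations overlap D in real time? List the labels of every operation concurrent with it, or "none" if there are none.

overlap test against D [7,8]: concurrent iff the interval meets 7..8
A [1,2]: before
B [3,4]: before
C [5,6]: before
E [9,10]: after
F [11,12]: after
G [13,14]: after
H [15,16]: after
I [17,18]: after
J [19,20]: after
K [21,22]: after

none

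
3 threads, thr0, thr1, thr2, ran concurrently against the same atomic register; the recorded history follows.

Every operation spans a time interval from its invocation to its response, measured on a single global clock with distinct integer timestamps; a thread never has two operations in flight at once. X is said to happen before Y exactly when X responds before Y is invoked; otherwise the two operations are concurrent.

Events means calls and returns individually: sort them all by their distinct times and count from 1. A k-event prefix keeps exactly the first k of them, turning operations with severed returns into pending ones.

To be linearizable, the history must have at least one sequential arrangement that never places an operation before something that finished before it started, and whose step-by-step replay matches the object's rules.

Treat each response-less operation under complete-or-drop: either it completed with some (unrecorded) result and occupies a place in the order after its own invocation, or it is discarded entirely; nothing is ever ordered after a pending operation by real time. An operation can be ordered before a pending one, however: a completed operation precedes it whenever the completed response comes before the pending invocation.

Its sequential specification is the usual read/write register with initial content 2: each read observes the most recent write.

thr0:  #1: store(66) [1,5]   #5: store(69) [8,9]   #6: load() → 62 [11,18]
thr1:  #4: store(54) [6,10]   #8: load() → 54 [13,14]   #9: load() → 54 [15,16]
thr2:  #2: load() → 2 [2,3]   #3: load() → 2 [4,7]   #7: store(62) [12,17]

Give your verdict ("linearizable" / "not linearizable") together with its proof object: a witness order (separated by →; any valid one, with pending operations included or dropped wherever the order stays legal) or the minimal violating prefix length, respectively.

1. #2 load() → 2, leaving value 2
2. #3 load() → 2, leaving value 2
3. #1 store(66), leaving value 66
4. #5 store(69), leaving value 69
5. #4 store(54), leaving value 54
6. #8 load() → 54, leaving value 54
7. #9 load() → 54, leaving value 54
8. #7 store(62), leaving value 62
9. #6 load() → 62, leaving value 62

linearizable — witness: #2 → #3 → #1 → #5 → #4 → #8 → #9 → #7 → #6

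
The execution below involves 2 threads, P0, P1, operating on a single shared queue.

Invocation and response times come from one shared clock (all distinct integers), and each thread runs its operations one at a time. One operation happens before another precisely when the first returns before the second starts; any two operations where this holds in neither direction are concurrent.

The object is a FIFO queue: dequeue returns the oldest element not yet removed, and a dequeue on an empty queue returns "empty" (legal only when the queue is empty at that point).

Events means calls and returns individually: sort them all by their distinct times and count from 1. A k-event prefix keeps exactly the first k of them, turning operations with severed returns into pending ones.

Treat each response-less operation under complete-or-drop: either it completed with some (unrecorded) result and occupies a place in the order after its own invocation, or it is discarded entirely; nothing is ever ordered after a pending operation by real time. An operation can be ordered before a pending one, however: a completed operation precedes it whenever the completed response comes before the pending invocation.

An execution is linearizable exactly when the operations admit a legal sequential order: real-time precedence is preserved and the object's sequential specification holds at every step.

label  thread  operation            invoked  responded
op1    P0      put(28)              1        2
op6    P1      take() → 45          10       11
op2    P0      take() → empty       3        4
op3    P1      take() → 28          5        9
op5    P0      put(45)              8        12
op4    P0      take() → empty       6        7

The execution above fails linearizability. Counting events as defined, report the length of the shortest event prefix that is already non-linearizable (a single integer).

a valid linearization of events 1..3 exists, for instance op1:
after step 1 (op1 put(28)): queue <28>
include event 4 — op2 responding at 4 — and every candidate order breaks
one such order, op1, op2, breaks at step 2 where op2 take() → empty is illegal

4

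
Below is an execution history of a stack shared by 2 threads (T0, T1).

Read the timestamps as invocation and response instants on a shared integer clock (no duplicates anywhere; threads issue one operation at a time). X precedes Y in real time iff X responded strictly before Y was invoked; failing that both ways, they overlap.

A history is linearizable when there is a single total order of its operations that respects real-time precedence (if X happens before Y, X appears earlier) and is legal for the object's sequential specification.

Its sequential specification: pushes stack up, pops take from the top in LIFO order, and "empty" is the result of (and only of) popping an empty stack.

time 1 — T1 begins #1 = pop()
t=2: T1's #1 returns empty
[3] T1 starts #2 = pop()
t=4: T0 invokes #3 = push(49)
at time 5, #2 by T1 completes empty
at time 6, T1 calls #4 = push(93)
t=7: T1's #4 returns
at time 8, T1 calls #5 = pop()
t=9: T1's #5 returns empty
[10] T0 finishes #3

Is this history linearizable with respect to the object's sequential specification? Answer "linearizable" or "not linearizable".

not linearizable

through event 8 a valid linearization exists; event 9 (#5 responding at time 9) ends that
the sole real-time-consistent order of 4 completed operations fails the stack replay
include/drop combinations of the 1 pending operation (#3) were all tried; none helps
e.g. #1, #2, #4, #5 (pending dropped): illegal at step 4, since #5 pop() → empty cannot apply there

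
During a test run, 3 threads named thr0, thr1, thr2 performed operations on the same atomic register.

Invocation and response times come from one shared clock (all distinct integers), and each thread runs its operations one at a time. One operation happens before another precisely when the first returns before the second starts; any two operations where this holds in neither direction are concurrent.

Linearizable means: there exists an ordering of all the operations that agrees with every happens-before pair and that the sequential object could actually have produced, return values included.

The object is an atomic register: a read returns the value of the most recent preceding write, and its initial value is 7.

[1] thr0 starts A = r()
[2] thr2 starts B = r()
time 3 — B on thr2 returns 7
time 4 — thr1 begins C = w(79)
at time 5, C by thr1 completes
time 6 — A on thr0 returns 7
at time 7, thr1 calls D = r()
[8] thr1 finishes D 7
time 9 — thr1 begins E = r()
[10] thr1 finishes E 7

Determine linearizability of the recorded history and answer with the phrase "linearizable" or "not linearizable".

not linearizable

through event 7 a valid linearization exists; event 8 (D responding at time 8) ends that
real-time-consistent orders of the 4 completed operations: 3 — all fail the atomic register replay
e.g. A, B, C, D: illegal at step 4, since D r() → 7 cannot apply there
e.g. B, A, C, D: illegal at step 4, since D r() → 7 cannot apply there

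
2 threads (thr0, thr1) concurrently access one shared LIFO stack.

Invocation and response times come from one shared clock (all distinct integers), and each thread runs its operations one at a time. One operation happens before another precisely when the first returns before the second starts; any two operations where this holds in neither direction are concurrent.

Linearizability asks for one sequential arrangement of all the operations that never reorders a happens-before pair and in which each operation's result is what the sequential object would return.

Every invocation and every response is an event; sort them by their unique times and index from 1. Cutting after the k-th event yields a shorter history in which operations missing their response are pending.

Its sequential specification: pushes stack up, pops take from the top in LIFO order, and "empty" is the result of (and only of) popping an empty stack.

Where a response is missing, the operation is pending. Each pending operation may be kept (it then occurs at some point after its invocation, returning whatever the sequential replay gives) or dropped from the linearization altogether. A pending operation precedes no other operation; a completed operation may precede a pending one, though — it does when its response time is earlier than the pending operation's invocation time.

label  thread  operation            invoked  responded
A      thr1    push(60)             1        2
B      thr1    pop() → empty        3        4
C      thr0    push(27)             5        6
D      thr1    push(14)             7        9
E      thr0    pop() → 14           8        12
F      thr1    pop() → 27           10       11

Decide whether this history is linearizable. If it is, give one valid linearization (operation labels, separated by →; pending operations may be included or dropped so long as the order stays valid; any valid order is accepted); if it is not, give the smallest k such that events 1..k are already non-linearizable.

not linearizable — minimal violating prefix: 4 events

events 1..3 are fine; event 4 — the response of B at time 4 — makes the prefix non-linearizable
exhaustive check: the 2 completed LIFO stack ops admit one real-time order; illegal
for example A, B fails at step 2: B pop() → empty is not legal there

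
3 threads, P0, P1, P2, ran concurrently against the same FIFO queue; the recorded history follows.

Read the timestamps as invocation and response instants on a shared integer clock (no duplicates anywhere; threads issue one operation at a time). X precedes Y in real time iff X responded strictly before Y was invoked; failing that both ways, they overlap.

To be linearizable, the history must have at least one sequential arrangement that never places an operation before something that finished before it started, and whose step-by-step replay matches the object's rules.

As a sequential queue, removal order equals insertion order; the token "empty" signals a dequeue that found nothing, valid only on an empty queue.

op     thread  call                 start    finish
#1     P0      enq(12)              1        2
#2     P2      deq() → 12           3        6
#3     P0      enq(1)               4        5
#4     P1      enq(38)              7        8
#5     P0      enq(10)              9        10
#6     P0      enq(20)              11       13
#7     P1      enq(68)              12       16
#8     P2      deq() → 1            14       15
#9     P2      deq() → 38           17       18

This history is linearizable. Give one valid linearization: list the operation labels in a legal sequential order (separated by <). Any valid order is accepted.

#1 < #2 < #3 < #4 < #5 < #6 < #7 < #8 < #9

1. #1 enq(12), leaving queue <12>
2. #2 deq() → 12, leaving queue <>
3. #3 enq(1), leaving queue <1>
4. #4 enq(38), leaving queue <1,38>
5. #5 enq(10), leaving queue <1,38,10>
6. #6 enq(20), leaving queue <1,38,10,20>
7. #7 enq(68), leaving queue <1,38,10,20,68>
8. #8 deq() → 1, leaving queue <38,10,20,68>
9. #9 deq() → 38, leaving queue <10,20,68>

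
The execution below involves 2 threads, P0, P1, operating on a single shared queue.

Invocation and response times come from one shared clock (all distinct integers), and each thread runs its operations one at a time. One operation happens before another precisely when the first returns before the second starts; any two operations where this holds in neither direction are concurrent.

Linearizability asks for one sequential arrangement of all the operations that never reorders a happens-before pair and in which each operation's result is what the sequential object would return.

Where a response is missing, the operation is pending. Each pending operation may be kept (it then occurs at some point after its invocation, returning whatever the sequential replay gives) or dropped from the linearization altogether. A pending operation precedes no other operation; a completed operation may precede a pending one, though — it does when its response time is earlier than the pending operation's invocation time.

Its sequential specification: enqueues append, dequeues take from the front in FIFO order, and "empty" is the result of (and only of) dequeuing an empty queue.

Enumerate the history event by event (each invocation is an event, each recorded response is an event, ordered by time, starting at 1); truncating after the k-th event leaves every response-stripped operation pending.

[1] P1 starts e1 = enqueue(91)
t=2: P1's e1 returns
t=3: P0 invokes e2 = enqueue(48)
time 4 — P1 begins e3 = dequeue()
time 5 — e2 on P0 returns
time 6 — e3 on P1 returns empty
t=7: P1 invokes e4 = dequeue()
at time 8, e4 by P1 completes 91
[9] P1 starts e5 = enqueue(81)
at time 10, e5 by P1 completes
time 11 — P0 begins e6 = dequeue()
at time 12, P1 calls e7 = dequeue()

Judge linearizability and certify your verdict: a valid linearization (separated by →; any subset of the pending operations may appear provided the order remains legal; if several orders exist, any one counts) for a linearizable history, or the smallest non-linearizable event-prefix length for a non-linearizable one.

already the first 6 events (up to e3's response at time 6) admit no linearization; the first 5 still do
3 completed operations, 2 real-time-consistent orders — every queue replay fails
e.g. e1, e2, e3: illegal at step 3, since e3 dequeue() → empty cannot apply there
e.g. e1, e3, e2: illegal at step 2, since e3 dequeue() → empty cannot apply there

not linearizable — minimal violating prefix: 6 events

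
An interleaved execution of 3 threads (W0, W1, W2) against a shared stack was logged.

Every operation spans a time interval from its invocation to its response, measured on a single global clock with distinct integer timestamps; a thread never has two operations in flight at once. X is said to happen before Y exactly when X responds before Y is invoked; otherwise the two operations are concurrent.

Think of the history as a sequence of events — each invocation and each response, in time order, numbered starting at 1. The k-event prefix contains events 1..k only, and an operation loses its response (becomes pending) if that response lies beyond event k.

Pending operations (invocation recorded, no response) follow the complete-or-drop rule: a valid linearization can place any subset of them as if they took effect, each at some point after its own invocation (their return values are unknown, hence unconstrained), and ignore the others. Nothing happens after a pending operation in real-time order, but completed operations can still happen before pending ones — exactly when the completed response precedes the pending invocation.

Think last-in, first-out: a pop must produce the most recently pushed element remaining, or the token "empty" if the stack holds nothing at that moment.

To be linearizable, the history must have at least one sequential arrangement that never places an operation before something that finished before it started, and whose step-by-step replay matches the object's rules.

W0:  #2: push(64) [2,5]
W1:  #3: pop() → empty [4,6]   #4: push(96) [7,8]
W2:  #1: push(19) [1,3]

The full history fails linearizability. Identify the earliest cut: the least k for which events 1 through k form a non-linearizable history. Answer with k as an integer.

6

events 1..5 are linearizable; a witness order is #1, #2:
after step 1 (#1 push(19)): stack <19>
after step 2 (#2 push(64)): stack <19,64>
with event 6 included (#3 responding at time 6), all real-time-consistent orders fail
one such order, #1, #2, #3, breaks at step 3 where #3 pop() → empty is illegal
one such order, #1, #3, #2, breaks at step 2 where #3 pop() → empty is illegal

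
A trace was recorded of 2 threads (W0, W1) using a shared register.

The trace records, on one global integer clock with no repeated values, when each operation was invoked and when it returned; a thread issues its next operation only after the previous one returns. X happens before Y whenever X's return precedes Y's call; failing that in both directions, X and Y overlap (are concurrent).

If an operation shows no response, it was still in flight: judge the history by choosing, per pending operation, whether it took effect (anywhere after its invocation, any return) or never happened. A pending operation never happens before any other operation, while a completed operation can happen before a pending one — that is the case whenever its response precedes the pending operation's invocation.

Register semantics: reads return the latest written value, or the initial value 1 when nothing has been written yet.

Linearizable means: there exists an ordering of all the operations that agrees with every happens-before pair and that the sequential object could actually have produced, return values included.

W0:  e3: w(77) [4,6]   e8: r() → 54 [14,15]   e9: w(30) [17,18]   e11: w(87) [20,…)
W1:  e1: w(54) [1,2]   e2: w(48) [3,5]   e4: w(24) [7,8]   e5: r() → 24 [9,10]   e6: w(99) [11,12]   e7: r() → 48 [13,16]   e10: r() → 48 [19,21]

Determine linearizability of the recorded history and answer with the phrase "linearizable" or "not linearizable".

not linearizable

the violation lands at event 15, e8's response at time 15: events 1..14 linearize, events 1..15 do not
all 2 real-time-respecting orders fail — 7 completed register operations, no legal replay
completion choices over the 1 pending operation (e7) were checked; none helps
sample order e1, e2, e3, e4, e5, e6, e8 (pending dropped) stalls at step 7 — e8 r() → 54 has no legal effect
sample order e1, e3, e2, e4, e5, e6, e8 (pending dropped) stalls at step 7 — e8 r() → 54 has no legal effect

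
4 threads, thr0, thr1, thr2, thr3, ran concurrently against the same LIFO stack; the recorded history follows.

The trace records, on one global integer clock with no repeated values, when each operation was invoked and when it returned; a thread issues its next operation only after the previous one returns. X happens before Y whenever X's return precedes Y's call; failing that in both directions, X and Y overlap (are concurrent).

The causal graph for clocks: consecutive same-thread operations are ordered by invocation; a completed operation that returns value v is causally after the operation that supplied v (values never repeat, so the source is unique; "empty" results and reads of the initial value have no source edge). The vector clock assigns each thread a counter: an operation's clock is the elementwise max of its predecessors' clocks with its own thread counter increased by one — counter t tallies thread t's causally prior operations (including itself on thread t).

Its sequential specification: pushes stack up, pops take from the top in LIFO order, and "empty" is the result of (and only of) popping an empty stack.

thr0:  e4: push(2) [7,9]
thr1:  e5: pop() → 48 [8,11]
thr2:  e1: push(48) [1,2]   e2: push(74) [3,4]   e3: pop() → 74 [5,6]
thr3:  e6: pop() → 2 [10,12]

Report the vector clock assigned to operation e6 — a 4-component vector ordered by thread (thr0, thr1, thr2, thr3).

invoked at 1, e1 has no predecessors; its own thr2 bump gives (0, 0, 1, 0)
invoked at 7, e4 has no predecessors; its own thr0 bump gives (1, 0, 0, 0)
merge at e2 (invoked 3): VC(e1)=(0, 0, 1, 0), own-thread bump on thr2 → (0, 0, 2, 0)
merge at e5 (invoked 8): VC(e1)=(0, 0, 1, 0), own-thread bump on thr1 → (0, 1, 1, 0)
merge at e6 (invoked 10): VC(e4)=(1, 0, 0, 0), own-thread bump on thr3 → (1, 0, 0, 1)
merge at e3 (invoked 5): VC(e2)=(0, 0, 2, 0), own-thread bump on thr2 → (0, 0, 3, 0)
target: VC(e6) = (1, 0, 0, 1)

(1, 0, 0, 1)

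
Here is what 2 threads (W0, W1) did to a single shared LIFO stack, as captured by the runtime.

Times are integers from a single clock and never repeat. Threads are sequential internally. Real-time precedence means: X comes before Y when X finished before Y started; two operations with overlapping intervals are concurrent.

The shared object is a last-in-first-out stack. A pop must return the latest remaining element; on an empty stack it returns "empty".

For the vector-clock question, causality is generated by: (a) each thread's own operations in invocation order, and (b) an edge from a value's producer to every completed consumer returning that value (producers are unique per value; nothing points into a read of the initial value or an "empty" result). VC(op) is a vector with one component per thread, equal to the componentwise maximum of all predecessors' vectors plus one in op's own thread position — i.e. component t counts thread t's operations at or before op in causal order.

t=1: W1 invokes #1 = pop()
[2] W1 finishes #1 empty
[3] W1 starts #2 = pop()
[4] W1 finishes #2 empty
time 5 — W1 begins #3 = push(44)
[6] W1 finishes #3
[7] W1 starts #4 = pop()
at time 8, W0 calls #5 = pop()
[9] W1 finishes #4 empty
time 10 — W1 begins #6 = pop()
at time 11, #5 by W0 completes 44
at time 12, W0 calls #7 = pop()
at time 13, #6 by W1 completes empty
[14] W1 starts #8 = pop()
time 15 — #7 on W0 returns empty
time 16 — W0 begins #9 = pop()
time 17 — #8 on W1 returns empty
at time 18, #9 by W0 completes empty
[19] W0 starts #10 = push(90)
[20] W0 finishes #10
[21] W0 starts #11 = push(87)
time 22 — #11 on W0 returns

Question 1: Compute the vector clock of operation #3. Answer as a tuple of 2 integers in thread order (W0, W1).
(0, 3)

root op #1, invoked 1: fresh clock plus W1's own tick → (0, 1)
#2, invoked 3, takes VC(#1)=(0, 1) under max, adds 1 for W1 → (0, 2)
#3, invoked 5, takes VC(#2)=(0, 2) under max, adds 1 for W1 → (0, 3)
#4, invoked 7, takes VC(#3)=(0, 3) under max, adds 1 for W1 → (0, 4)
#5, invoked 8, takes VC(#3)=(0, 3) under max, adds 1 for W0 → (1, 3)
#6, invoked 10, takes VC(#4)=(0, 4) under max, adds 1 for W1 → (0, 5)
#7, invoked 12, takes VC(#5)=(1, 3) under max, adds 1 for W0 → (2, 3)
#8, invoked 14, takes VC(#6)=(0, 5) under max, adds 1 for W1 → (0, 6)
#9, invoked 16, takes VC(#7)=(2, 3) under max, adds 1 for W0 → (3, 3)
#10, invoked 19, takes VC(#9)=(3, 3) under max, adds 1 for W0 → (4, 3)
#11, invoked 21, takes VC(#10)=(4, 3) under max, adds 1 for W0 → (5, 3)
target: VC(#3) = (0, 3)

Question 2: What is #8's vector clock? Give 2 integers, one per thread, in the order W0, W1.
(0, 6)

invoked at 1, #1 has no predecessors; its own W1 bump gives (0, 1)
from VC(#1)=(0, 1), #2 (invoked 3) maxes components and bumps W1 → (0, 2)
from VC(#2)=(0, 2), #3 (invoked 5) maxes components and bumps W1 → (0, 3)
from VC(#3)=(0, 3), #4 (invoked 7) maxes components and bumps W1 → (0, 4)
from VC(#3)=(0, 3), #5 (invoked 8) maxes components and bumps W0 → (1, 3)
from VC(#4)=(0, 4), #6 (invoked 10) maxes components and bumps W1 → (0, 5)
from VC(#5)=(1, 3), #7 (invoked 12) maxes components and bumps W0 → (2, 3)
from VC(#6)=(0, 5), #8 (invoked 14) maxes components and bumps W1 → (0, 6)
from VC(#7)=(2, 3), #9 (invoked 16) maxes components and bumps W0 → (3, 3)
from VC(#9)=(3, 3), #10 (invoked 19) maxes components and bumps W0 → (4, 3)
from VC(#10)=(4, 3), #11 (invoked 21) maxes components and bumps W0 → (5, 3)
target: VC(#8) = (0, 6)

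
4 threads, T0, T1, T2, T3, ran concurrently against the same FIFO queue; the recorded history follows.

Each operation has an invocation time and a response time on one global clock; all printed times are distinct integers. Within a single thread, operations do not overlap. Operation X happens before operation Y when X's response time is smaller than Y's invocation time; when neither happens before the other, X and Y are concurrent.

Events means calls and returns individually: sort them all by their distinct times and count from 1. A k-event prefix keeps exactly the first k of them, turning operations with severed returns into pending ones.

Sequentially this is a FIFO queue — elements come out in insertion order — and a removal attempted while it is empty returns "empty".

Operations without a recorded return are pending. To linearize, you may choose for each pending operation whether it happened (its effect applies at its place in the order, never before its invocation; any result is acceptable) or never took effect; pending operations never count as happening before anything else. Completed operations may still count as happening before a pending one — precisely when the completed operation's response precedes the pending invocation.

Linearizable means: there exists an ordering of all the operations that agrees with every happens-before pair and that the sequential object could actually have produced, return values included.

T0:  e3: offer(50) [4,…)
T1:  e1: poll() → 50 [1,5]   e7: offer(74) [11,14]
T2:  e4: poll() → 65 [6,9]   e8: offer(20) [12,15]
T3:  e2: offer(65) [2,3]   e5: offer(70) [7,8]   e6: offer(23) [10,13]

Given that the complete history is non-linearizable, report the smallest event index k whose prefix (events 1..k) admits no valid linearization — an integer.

one valid order for events 1..4 is e1, e2:
step 1: e1 poll() (pending, included) — queue <>
step 2: e2 offer(65) — queue <65>
with event 5 included (e1 responding at time 5), all real-time-consistent orders fail
completion choices over the 1 pending operation (e3) were checked; none helps
sample order e1, e2 (pending dropped) stalls at step 1 — e1 poll() → 50 has no legal effect
sample order e2, e1 (pending dropped) stalls at step 2 — e1 poll() → 50 has no legal effect

5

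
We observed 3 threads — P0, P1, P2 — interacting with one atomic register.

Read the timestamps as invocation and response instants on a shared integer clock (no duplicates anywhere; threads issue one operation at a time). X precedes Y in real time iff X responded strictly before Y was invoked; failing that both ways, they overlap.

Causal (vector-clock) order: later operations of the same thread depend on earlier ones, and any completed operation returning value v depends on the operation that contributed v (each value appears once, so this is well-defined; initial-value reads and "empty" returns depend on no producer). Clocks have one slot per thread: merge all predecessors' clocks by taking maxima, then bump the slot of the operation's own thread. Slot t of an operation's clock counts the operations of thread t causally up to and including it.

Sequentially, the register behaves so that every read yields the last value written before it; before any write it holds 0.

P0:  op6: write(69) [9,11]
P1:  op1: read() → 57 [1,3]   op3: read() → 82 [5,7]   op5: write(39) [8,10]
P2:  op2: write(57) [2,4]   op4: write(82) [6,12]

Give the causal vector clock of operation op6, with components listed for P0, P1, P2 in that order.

(1, 0, 0)

VC(op2, invoked at 2): no causal predecessors; +1 on P2 → (0, 0, 1)
VC(op6, invoked at 9): no causal predecessors; +1 on P0 → (1, 0, 0)
op4 (invocation 6): componentwise max over VC(op2)=(0, 0, 1), +1 at P2, giving (0, 0, 2)
op1 (invocation 1): componentwise max over VC(op2)=(0, 0, 1), +1 at P1, giving (0, 1, 1)
op3 (invocation 5): componentwise max over VC(op1)=(0, 1, 1), VC(op4)=(0, 0, 2), +1 at P1, giving (0, 2, 2)
op5 (invocation 8): componentwise max over VC(op3)=(0, 2, 2), +1 at P1, giving (0, 3, 2)
target: VC(op6) = (1, 0, 0)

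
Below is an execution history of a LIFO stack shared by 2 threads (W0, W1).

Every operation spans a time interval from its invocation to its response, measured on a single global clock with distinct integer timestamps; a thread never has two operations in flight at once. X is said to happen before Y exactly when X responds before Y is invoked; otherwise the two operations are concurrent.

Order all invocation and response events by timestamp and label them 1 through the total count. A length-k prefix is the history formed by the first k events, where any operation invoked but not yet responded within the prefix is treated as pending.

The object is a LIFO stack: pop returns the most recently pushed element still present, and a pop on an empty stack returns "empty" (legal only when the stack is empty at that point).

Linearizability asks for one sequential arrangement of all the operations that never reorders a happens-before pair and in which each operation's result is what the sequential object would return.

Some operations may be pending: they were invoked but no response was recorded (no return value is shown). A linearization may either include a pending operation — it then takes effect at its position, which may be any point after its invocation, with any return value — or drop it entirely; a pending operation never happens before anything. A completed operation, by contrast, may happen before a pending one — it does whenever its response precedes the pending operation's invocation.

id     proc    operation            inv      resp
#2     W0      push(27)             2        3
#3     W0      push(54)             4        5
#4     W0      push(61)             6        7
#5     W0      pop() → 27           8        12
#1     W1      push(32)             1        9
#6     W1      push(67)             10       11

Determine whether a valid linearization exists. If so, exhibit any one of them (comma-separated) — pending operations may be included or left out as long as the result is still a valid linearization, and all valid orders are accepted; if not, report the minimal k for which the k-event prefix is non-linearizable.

not linearizable — minimal violating prefix: 12 events

prefix check: 1..11 passes, 1..12 fails once #5's time-12 response joins
real-time-consistent orders of the 6 completed operations: 9 — all fail the LIFO stack replay
for example #1, #2, #3, #4, #5, #6 fails at step 5: #5 pop() → 27 is not legal there
for example #1, #2, #3, #4, #6, #5 fails at step 6: #5 pop() → 27 is not legal there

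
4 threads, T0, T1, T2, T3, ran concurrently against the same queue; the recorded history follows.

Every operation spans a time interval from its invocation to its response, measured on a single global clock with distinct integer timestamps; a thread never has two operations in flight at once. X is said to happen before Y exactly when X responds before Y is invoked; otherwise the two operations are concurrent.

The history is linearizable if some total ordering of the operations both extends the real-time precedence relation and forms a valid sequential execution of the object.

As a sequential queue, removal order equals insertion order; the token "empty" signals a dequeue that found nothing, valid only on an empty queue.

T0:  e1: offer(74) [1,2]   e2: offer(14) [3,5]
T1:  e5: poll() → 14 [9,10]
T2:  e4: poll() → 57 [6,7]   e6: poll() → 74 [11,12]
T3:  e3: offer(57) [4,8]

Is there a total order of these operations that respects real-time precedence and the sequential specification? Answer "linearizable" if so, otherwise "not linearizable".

not linearizable

the violation lands at event 7, e4's response at time 7: events 1..6 linearize, events 1..7 do not
exhaustive check: the 3 completed queue ops admit one real-time order; illegal
including or dropping the 1 pending operation (e3) in any combination fails
sample order e1, e2, e4 (pending dropped) stalls at step 3 — e4 poll() → 57 has no legal effect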